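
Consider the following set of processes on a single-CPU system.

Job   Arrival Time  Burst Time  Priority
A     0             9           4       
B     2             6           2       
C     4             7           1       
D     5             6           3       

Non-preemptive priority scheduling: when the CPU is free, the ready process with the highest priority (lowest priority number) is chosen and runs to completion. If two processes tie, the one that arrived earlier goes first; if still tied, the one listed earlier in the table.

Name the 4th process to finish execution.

D

Schedule: | A 0-9 | C 9-16 | B 16-22 | D 22-28 |
Completion: A=9  B=22  C=16  D=28
Turnaround (C−A): A=9  B=20  C=12  D=23
Finish order: A → C → B → D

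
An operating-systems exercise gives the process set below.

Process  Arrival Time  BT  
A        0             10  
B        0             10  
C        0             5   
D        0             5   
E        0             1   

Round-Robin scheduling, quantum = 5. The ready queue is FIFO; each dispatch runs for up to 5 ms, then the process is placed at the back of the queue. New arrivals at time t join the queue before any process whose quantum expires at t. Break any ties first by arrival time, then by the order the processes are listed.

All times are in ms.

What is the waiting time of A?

Schedule: | A 0-5 | B 5-10 | C 10-15 | D 15-20 | E 20-21 | A 21-26 | B 26-31 |
Completion: A=26  B=31  C=15  D=20  E=21
Turnaround (C−A): A=26  B=31  C=15  D=20  E=21
Waiting(A) = turnaround − burst = 26 − 10 = 16

16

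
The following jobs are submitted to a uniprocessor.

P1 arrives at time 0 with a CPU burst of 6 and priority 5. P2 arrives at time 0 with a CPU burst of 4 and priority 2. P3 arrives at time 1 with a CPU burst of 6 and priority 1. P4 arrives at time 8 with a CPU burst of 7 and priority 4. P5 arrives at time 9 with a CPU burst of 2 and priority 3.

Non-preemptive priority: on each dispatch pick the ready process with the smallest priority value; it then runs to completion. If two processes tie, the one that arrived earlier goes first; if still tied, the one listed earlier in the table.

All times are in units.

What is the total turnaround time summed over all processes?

Schedule: | P2 0-4 | P3 4-10 | P5 10-12 | P4 12-19 | P1 19-25 |
Completion: P1=25  P2=4  P3=10  P4=19  P5=12
Turnaround (C−A): P1=25  P2=4  P3=9  P4=11  P5=3
Turnaround = completion − arrival: P1=25, P2=4, P3=9, P4=11, P5=3
Total turnaround = 25 + 4 + 9 + 11 + 3 = 52

52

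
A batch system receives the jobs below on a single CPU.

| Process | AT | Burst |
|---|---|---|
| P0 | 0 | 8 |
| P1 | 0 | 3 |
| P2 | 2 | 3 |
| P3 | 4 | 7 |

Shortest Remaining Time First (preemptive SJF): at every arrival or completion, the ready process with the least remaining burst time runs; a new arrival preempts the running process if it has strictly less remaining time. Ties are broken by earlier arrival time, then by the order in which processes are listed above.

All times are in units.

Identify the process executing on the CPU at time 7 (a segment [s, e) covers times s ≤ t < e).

P3

Gantt: | P1 0-3 | P2 3-6 | P3 6-13 | P0 13-21 |
Completion: P0=21  P1=3  P2=6  P3=13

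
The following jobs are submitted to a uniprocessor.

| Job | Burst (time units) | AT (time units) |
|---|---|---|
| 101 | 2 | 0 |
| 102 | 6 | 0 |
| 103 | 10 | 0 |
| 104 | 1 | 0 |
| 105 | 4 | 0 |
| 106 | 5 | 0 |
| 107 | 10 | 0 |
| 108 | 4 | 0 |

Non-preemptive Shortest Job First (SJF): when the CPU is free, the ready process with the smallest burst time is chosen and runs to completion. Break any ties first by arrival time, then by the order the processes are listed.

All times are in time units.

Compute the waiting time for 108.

7

Gantt: | 104 0-1 | 101 1-3 | 105 3-7 | 108 7-11 | 106 11-16 | 102 16-22 | 103 22-32 | 107 32-42 |
Completion: 101=3  102=22  103=32  104=1  105=7  106=16  107=42  108=11
Turnaround (C−A): 101=3  102=22  103=32  104=1  105=7  106=16  107=42  108=11
Waiting(108) = turnaround − burst = 11 − 4 = 7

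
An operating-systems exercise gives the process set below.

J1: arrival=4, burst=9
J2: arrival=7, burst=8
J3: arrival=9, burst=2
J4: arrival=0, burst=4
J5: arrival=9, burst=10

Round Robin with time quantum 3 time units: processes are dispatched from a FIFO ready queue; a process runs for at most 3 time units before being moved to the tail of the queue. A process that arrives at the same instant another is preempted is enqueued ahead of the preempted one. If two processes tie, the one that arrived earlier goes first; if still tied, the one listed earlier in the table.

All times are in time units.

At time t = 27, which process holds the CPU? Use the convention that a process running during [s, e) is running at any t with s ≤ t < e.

J2

Timeline: | J4 0-4 | J1 4-7 | J2 7-10 | J1 10-13 | J3 13-15 | J5 15-18 | J2 18-21 | J1 21-24 | J5 24-27 | J2 27-29 | J5 29-33 |
Completion: J1=24  J2=29  J3=15  J4=4  J5=33
Turnaround (C−A): J1=20  J2=22  J3=6  J4=4  J5=24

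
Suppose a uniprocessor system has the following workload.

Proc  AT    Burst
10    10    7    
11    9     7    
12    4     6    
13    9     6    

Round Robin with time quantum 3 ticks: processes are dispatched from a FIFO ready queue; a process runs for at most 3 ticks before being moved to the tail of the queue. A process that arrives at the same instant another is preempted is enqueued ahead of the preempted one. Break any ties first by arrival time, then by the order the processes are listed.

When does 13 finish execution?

25

Timeline: | idle 0-4 | 12 4-10 | 11 10-13 | 13 13-16 | 10 16-19 | 11 19-22 | 13 22-25 | 10 25-28 | 11 28-29 | 10 29-30 |
Completion: 10=30  11=29  12=10  13=25
Turnaround (C−A): 10=20  11=20  12=6  13=16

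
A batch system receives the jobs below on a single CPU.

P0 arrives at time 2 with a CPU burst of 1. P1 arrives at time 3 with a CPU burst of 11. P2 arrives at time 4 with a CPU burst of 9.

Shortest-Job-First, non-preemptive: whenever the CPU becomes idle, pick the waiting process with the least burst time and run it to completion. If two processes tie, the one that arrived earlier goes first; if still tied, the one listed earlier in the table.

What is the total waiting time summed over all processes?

10

Schedule: | idle 0-2 | P0 2-3 | P1 3-14 | P2 14-23 |
Completion: P0=3  P1=14  P2=23
Turnaround (C−A): P0=1  P1=11  P2=19
Waiting = turnaround − burst: P0=0, P1=0, P2=10
Total waiting = 0 + 0 + 10 = 10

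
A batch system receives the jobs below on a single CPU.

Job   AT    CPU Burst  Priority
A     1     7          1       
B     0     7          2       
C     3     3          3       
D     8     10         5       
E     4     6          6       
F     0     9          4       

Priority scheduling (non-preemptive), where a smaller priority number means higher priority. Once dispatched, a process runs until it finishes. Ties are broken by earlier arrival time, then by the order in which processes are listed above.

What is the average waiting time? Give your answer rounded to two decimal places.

14.00

Timeline: | B 0-7 | A 7-14 | C 14-17 | F 17-26 | D 26-36 | E 36-42 |
Completion: A=14  B=7  C=17  D=36  E=42  F=26
Turnaround (C−A): A=13  B=7  C=14  D=28  E=38  F=26
Waiting times: A=6, B=0, C=11, D=18, E=32, F=17
Average waiting = (6+0+11+18+32+17) / 6 = 84/6 = 14.00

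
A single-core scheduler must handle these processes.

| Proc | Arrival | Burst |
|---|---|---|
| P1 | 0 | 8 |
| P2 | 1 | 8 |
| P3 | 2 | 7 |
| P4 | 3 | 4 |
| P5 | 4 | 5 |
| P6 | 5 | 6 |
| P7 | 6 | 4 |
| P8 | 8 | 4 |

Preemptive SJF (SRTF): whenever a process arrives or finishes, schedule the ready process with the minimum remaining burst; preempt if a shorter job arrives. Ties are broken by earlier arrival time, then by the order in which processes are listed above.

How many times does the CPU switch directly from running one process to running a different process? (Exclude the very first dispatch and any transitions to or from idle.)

8

Schedule: | P1 0-3 | P4 3-7 | P7 7-11 | P8 11-15 | P1 15-20 | P5 20-25 | P6 25-31 | P3 31-38 | P2 38-46 |
Completion: P1=20  P2=46  P3=38  P4=7  P5=25  P6=31  P7=11  P8=15
Turnaround (C−A): P1=20  P2=45  P3=36  P4=4  P5=21  P6=26  P7=5  P8=7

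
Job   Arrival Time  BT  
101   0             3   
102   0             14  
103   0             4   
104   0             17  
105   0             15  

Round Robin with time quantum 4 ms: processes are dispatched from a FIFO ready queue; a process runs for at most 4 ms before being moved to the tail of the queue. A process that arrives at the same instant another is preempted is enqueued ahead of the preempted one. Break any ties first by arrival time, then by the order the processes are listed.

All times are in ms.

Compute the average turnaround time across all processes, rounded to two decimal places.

Schedule: | 101 0-3 | 102 3-7 | 103 7-11 | 104 11-15 | 105 15-19 | 102 19-23 | 104 23-27 | 105 27-31 | 102 31-35 | 104 35-39 | 105 39-43 | 102 43-45 | 104 45-49 | 105 49-52 | 104 52-53 |
Completion: 101=3  102=45  103=11  104=53  105=52
Turnaround (C−A): 101=3  102=45  103=11  104=53  105=52
Turnaround times: 101=3, 102=45, 103=11, 104=53, 105=52
Average turnaround = (3+45+11+53+52) / 5 = 164/5 = 32.80

32.80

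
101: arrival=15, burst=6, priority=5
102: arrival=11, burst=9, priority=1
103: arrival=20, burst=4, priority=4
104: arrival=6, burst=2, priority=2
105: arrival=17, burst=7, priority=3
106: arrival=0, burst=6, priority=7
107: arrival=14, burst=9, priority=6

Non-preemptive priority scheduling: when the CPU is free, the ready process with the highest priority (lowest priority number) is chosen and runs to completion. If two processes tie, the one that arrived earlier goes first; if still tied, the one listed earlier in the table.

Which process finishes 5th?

Schedule: | 106 0-6 | 104 6-8 | idle 8-11 | 102 11-20 | 105 20-27 | 103 27-31 | 101 31-37 | 107 37-46 |
Completion: 101=37  102=20  103=31  104=8  105=27  106=6  107=46
Turnaround (C−A): 101=22  102=9  103=11  104=2  105=10  106=6  107=32
Finish order: 106 → 104 → 102 → 105 → 103 → 101 → 107

103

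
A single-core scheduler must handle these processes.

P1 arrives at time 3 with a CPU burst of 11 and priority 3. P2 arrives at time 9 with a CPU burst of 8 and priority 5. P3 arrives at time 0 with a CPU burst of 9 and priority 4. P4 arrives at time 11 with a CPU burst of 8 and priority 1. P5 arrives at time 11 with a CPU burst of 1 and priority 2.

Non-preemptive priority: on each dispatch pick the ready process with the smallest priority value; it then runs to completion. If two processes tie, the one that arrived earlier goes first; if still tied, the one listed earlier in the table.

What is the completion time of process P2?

Gantt: | P3 0-9 | P1 9-20 | P4 20-28 | P5 28-29 | P2 29-37 |
Completion: P1=20  P2=37  P3=9  P4=28  P5=29
Turnaround (C−A): P1=17  P2=28  P3=9  P4=17  P5=18

37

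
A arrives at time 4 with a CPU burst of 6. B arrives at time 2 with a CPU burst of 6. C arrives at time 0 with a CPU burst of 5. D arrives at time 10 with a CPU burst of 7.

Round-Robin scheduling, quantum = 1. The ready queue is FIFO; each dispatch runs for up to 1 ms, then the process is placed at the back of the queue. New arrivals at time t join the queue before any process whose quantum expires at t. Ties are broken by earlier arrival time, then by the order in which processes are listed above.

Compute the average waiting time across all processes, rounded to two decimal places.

7.75

Timeline: | C 0-2 | B 2-3 | C 3-4 | B 4-5 | A 5-6 | C 6-7 | B 7-8 | A 8-9 | C 9-10 | B 10-11 | A 11-12 | D 12-13 | B 13-14 | A 14-15 | D 15-16 | B 16-17 | A 17-18 | D 18-19 | A 19-20 | D 20-24 |
Completion: A=20  B=17  C=10  D=24
Waiting times: A=10, B=9, C=5, D=7
Average waiting = (10+9+5+7) / 4 = 31/4 = 7.75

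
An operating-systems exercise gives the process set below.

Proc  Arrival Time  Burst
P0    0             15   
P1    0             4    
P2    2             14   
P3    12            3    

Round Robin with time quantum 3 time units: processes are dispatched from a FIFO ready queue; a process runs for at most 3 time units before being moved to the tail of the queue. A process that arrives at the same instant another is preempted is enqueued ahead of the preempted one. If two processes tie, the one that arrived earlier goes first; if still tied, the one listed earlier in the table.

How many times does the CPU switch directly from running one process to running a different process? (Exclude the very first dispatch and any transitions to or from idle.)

12

Schedule: | P0 0-3 | P1 3-6 | P2 6-9 | P0 9-12 | P1 12-13 | P2 13-16 | P3 16-19 | P0 19-22 | P2 22-25 | P0 25-28 | P2 28-31 | P0 31-34 | P2 34-36 |
Completion: P0=34  P1=13  P2=36  P3=19
Turnaround (C−A): P0=34  P1=13  P2=34  P3=7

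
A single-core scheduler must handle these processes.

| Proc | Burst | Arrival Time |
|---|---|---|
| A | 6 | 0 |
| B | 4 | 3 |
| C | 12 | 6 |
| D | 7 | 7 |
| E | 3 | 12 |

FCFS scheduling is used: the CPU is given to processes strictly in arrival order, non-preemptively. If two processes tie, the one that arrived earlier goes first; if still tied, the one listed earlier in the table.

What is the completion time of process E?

32

Timeline: | A 0-6 | B 6-10 | C 10-22 | D 22-29 | E 29-32 |
Completion: A=6  B=10  C=22  D=29  E=32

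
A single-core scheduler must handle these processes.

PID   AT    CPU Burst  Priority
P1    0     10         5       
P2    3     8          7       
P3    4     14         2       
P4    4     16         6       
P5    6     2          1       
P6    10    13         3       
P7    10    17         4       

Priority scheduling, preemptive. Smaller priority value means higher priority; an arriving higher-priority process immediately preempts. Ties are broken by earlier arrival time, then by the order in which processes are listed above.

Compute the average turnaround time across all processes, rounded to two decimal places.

Schedule: | P1 0-4 | P3 4-6 | P5 6-8 | P3 8-20 | P6 20-33 | P7 33-50 | P1 50-56 | P4 56-72 | P2 72-80 |
Completion: P1=56  P2=80  P3=20  P4=72  P5=8  P6=33  P7=50
Turnaround (C−A): P1=56  P2=77  P3=16  P4=68  P5=2  P6=23  P7=40
Turnaround times: P1=56, P2=77, P3=16, P4=68, P5=2, P6=23, P7=40
Average turnaround = (56+77+16+68+2+23+40) / 7 = 282/7 = 40.29

40.29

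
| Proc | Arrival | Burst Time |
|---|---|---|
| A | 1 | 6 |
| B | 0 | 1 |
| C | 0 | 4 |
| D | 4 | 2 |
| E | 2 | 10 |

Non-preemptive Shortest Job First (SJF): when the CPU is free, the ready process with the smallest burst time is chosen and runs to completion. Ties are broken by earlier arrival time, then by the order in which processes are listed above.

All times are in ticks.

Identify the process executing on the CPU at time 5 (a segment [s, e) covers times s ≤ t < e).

Gantt: | B 0-1 | C 1-5 | D 5-7 | A 7-13 | E 13-23 |
Completion: A=13  B=1  C=5  D=7  E=23
Turnaround (C−A): A=12  B=1  C=5  D=3  E=21

D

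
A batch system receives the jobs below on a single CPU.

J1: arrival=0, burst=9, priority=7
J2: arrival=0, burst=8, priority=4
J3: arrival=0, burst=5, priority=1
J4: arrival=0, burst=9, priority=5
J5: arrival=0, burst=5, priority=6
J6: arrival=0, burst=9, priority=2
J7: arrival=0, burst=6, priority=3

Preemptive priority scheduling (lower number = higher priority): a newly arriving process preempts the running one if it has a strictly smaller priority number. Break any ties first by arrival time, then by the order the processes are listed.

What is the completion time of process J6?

Timeline: | J3 0-5 | J6 5-14 | J7 14-20 | J2 20-28 | J4 28-37 | J5 37-42 | J1 42-51 |
Completion: J1=51  J2=28  J3=5  J4=37  J5=42  J6=14  J7=20

14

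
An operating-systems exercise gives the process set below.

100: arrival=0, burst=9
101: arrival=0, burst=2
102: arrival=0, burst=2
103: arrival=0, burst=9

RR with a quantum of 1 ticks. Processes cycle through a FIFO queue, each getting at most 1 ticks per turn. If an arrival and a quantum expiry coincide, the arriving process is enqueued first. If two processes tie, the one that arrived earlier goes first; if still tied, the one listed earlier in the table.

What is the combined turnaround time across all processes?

Schedule: | 100 0-1 | 101 1-2 | 102 2-3 | 103 3-4 | 100 4-5 | 101 5-6 | 102 6-7 | 103 7-8 | 100 8-9 | 103 9-10 | 100 10-11 | 103 11-12 | 100 12-13 | 103 13-14 | 100 14-15 | 103 15-16 | 100 16-17 | 103 17-18 | 100 18-19 | 103 19-20 | 100 20-21 | 103 21-22 |
Completion: 100=21  101=6  102=7  103=22
Turnaround = completion − arrival: 100=21, 101=6, 102=7, 103=22
Total turnaround = 21 + 6 + 7 + 22 = 56

56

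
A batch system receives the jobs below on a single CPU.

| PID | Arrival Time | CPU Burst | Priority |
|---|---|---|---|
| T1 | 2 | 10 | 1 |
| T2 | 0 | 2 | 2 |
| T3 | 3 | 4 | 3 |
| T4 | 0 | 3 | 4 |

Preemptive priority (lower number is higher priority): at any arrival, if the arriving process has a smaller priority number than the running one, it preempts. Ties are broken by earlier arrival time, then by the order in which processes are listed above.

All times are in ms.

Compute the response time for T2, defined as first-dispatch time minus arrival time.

0

Timeline: | T2 0-2 | T1 2-12 | T3 12-16 | T4 16-19 |
Completion: T1=12  T2=2  T3=16  T4=19
Turnaround (C−A): T1=10  T2=2  T3=13  T4=19
Response(T2) = first start − arrival = 0 − 0 = 0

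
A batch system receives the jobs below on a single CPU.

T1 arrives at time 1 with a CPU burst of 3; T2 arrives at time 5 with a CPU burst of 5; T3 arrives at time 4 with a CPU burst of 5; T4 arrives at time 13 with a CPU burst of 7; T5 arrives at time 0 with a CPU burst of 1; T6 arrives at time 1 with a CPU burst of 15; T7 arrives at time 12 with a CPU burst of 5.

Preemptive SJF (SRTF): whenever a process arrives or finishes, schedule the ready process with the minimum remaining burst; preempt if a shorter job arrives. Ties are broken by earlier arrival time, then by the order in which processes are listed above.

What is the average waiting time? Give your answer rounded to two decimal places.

Gantt: | T5 0-1 | T1 1-4 | T3 4-9 | T2 9-14 | T7 14-19 | T4 19-26 | T6 26-41 |
Completion: T1=4  T2=14  T3=9  T4=26  T5=1  T6=41  T7=19
Waiting times: T1=0, T2=4, T3=0, T4=6, T5=0, T6=25, T7=2
Average waiting = (0+4+0+6+0+25+2) / 7 = 37/7 = 5.29

5.29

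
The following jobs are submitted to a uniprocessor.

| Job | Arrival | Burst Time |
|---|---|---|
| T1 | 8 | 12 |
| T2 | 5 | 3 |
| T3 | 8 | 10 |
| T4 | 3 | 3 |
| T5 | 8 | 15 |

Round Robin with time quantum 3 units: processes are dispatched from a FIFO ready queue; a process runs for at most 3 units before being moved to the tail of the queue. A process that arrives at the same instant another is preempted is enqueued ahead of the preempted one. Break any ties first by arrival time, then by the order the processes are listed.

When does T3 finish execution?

Schedule: | idle 0-3 | T4 3-6 | T2 6-9 | T1 9-12 | T3 12-15 | T5 15-18 | T1 18-21 | T3 21-24 | T5 24-27 | T1 27-30 | T3 30-33 | T5 33-36 | T1 36-39 | T3 39-40 | T5 40-46 |
Completion: T1=39  T2=9  T3=40  T4=6  T5=46
Turnaround (C−A): T1=31  T2=4  T3=32  T4=3  T5=38

40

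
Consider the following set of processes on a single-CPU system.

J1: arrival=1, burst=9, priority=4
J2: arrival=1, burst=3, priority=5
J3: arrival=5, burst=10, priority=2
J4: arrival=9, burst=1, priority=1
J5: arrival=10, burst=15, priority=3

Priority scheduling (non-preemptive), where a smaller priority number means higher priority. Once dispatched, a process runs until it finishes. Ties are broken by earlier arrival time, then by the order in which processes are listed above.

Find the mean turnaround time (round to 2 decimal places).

18.20

Schedule: | idle 0-1 | J1 1-10 | J4 10-11 | J3 11-21 | J5 21-36 | J2 36-39 |
Completion: J1=10  J2=39  J3=21  J4=11  J5=36
Turnaround times: J1=9, J2=38, J3=16, J4=2, J5=26
Average turnaround = (9+38+16+2+26) / 5 = 91/5 = 18.20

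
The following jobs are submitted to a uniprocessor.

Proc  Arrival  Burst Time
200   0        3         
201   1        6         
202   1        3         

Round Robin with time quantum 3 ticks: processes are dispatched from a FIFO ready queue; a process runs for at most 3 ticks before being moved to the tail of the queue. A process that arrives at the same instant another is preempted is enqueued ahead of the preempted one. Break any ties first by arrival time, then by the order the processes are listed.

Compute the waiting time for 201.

5

Timeline: | 200 0-3 | 201 3-6 | 202 6-9 | 201 9-12 |
Completion: 200=3  201=12  202=9
Waiting(201) = turnaround − burst = 11 − 6 = 5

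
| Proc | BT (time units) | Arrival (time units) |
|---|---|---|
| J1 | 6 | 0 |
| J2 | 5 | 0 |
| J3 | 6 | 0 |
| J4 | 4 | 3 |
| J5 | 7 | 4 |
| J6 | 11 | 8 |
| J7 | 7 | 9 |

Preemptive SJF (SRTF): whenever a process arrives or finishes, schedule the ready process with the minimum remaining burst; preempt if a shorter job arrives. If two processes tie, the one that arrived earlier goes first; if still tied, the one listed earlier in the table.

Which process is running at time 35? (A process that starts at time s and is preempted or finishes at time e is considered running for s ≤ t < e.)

J6

Schedule: | J2 0-5 | J4 5-9 | J1 9-15 | J3 15-21 | J5 21-28 | J7 28-35 | J6 35-46 |
Completion: J1=15  J2=5  J3=21  J4=9  J5=28  J6=46  J7=35
Turnaround (C−A): J1=15  J2=5  J3=21  J4=6  J5=24  J6=38  J7=26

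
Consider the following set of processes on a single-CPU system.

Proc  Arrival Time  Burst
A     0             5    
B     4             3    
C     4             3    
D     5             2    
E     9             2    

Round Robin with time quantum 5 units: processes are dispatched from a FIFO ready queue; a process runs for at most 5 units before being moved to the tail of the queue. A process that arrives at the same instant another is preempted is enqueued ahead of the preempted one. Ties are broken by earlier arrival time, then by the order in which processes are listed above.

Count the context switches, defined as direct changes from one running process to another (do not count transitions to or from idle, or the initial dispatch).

4

Timeline: | A 0-5 | B 5-8 | C 8-11 | D 11-13 | E 13-15 |
Completion: A=5  B=8  C=11  D=13  E=15
Turnaround (C−A): A=5  B=4  C=7  D=8  E=6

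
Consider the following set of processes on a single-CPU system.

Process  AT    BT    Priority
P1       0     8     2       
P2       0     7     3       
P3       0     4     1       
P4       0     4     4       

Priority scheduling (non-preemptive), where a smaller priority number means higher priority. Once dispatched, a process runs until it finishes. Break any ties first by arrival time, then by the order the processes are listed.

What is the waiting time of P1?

4

Gantt: | P3 0-4 | P1 4-12 | P2 12-19 | P4 19-23 |
Completion: P1=12  P2=19  P3=4  P4=23
Turnaround (C−A): P1=12  P2=19  P3=4  P4=23
Waiting(P1) = turnaround − burst = 12 − 8 = 4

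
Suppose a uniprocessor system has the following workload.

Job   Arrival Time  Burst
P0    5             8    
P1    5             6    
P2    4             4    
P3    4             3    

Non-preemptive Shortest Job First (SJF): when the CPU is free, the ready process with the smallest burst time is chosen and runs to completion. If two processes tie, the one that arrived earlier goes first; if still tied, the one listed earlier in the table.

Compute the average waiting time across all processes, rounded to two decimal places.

5.25

Schedule: | idle 0-4 | P3 4-7 | P2 7-11 | P1 11-17 | P0 17-25 |
Completion: P0=25  P1=17  P2=11  P3=7
Turnaround (C−A): P0=20  P1=12  P2=7  P3=3
Waiting times: P0=12, P1=6, P2=3, P3=0
Average waiting = (12+6+3+0) / 4 = 21/4 = 5.25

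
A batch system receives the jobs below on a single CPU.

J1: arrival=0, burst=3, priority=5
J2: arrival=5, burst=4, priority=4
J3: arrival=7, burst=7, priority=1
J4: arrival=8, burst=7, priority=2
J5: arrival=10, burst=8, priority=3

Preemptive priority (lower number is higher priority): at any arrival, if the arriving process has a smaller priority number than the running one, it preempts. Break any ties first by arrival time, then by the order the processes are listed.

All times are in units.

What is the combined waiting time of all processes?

39

Schedule: | J1 0-3 | idle 3-5 | J2 5-7 | J3 7-14 | J4 14-21 | J5 21-29 | J2 29-31 |
Completion: J1=3  J2=31  J3=14  J4=21  J5=29
Waiting = turnaround − burst: J1=0, J2=22, J3=0, J4=6, J5=11
Total waiting = 0 + 22 + 0 + 6 + 11 = 39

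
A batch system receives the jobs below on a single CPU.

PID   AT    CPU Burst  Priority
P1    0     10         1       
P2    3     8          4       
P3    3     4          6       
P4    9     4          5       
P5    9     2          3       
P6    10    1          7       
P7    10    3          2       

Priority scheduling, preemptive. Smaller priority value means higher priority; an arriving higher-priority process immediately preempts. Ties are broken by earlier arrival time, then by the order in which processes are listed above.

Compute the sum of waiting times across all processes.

Schedule: | P1 0-10 | P7 10-13 | P5 13-15 | P2 15-23 | P4 23-27 | P3 27-31 | P6 31-32 |
Completion: P1=10  P2=23  P3=31  P4=27  P5=15  P6=32  P7=13
Waiting = turnaround − burst: P1=0, P2=12, P3=24, P4=14, P5=4, P6=21, P7=0
Total waiting = 0 + 12 + 24 + 14 + 4 + 21 + 0 = 75

75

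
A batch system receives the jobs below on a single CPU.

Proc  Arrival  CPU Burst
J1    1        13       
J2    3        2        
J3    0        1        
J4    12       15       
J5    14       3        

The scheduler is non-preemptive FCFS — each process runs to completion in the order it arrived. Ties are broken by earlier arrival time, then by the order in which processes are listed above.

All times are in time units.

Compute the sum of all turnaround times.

66

Gantt: | J3 0-1 | J1 1-14 | J2 14-16 | J4 16-31 | J5 31-34 |
Completion: J1=14  J2=16  J3=1  J4=31  J5=34
Turnaround = completion − arrival: J1=13, J2=13, J3=1, J4=19, J5=20
Total turnaround = 13 + 13 + 1 + 19 + 20 = 66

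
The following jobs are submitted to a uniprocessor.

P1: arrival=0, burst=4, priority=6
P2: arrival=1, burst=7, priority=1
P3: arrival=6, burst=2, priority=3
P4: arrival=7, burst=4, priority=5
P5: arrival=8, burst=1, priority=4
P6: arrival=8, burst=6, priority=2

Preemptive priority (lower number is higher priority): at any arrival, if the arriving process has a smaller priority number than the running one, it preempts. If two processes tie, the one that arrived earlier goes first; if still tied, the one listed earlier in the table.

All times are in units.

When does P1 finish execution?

24

Timeline: | P1 0-1 | P2 1-8 | P6 8-14 | P3 14-16 | P5 16-17 | P4 17-21 | P1 21-24 |
Completion: P1=24  P2=8  P3=16  P4=21  P5=17  P6=14
Turnaround (C−A): P1=24  P2=7  P3=10  P4=14  P5=9  P6=6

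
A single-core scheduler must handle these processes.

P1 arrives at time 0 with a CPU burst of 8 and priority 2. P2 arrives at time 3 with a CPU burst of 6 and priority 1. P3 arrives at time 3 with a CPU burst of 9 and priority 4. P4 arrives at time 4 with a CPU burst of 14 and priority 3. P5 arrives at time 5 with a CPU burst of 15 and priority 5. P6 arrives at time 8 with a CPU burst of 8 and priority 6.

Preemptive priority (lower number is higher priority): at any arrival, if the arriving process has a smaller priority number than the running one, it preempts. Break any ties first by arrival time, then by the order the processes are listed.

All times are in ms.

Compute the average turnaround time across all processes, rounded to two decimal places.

29.50

Timeline: | P1 0-3 | P2 3-9 | P1 9-14 | P4 14-28 | P3 28-37 | P5 37-52 | P6 52-60 |
Completion: P1=14  P2=9  P3=37  P4=28  P5=52  P6=60
Turnaround times: P1=14, P2=6, P3=34, P4=24, P5=47, P6=52
Average turnaround = (14+6+34+24+47+52) / 6 = 177/6 = 29.50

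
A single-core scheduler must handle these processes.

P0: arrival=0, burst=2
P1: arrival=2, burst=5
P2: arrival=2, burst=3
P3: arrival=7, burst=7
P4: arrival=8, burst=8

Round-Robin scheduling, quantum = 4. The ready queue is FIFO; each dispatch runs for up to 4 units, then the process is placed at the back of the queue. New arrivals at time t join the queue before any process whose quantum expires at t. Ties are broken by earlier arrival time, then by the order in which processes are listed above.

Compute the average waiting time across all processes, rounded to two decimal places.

4.60

Gantt: | P0 0-2 | P1 2-6 | P2 6-9 | P1 9-10 | P3 10-14 | P4 14-18 | P3 18-21 | P4 21-25 |
Completion: P0=2  P1=10  P2=9  P3=21  P4=25
Turnaround (C−A): P0=2  P1=8  P2=7  P3=14  P4=17
Waiting times: P0=0, P1=3, P2=4, P3=7, P4=9
Average waiting = (0+3+4+7+9) / 5 = 23/5 = 4.60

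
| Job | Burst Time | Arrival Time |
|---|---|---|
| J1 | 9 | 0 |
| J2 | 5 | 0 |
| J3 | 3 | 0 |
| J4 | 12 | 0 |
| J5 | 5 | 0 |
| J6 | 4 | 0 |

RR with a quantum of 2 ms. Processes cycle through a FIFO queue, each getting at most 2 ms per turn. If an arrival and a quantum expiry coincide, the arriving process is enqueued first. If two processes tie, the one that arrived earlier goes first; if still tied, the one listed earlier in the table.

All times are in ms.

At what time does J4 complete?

Timeline: | J1 0-2 | J2 2-4 | J3 4-6 | J4 6-8 | J5 8-10 | J6 10-12 | J1 12-14 | J2 14-16 | J3 16-17 | J4 17-19 | J5 19-21 | J6 21-23 | J1 23-25 | J2 25-26 | J4 26-28 | J5 28-29 | J1 29-31 | J4 31-33 | J1 33-34 | J4 34-38 |
Completion: J1=34  J2=26  J3=17  J4=38  J5=29  J6=23
Turnaround (C−A): J1=34  J2=26  J3=17  J4=38  J5=29  J6=23

38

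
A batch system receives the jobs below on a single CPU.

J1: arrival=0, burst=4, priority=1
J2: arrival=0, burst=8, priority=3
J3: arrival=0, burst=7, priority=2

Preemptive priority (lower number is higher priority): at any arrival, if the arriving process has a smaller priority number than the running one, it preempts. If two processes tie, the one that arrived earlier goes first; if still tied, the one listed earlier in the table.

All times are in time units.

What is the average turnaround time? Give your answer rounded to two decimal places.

11.33

Timeline: | J1 0-4 | J3 4-11 | J2 11-19 |
Completion: J1=4  J2=19  J3=11
Turnaround times: J1=4, J2=19, J3=11
Average turnaround = (4+19+11) / 3 = 34/3 = 11.33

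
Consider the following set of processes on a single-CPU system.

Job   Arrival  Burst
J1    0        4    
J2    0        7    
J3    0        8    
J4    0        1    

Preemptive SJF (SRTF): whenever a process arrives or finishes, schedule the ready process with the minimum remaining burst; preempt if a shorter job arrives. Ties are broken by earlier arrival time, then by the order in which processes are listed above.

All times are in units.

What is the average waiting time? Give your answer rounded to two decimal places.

Timeline: | J4 0-1 | J1 1-5 | J2 5-12 | J3 12-20 |
Completion: J1=5  J2=12  J3=20  J4=1
Turnaround (C−A): J1=5  J2=12  J3=20  J4=1
Waiting times: J1=1, J2=5, J3=12, J4=0
Average waiting = (1+5+12+0) / 4 = 18/4 = 4.50

4.50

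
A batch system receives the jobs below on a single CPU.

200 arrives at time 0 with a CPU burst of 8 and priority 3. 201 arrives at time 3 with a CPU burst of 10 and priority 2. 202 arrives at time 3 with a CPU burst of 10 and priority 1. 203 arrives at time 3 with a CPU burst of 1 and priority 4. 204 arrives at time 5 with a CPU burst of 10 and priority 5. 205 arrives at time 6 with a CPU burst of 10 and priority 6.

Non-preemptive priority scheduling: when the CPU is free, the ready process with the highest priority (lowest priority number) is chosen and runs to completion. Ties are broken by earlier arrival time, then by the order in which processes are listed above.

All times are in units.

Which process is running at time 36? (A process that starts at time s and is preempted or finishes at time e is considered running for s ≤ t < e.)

204

Gantt: | 200 0-8 | 202 8-18 | 201 18-28 | 203 28-29 | 204 29-39 | 205 39-49 |
Completion: 200=8  201=28  202=18  203=29  204=39  205=49
Turnaround (C−A): 200=8  201=25  202=15  203=26  204=34  205=43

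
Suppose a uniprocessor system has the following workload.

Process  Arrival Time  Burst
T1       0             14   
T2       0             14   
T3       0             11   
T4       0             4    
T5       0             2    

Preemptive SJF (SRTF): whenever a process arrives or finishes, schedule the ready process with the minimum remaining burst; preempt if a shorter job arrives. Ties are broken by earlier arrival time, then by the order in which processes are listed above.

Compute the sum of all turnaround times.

Schedule: | T5 0-2 | T4 2-6 | T3 6-17 | T1 17-31 | T2 31-45 |
Completion: T1=31  T2=45  T3=17  T4=6  T5=2
Turnaround = completion − arrival: T1=31, T2=45, T3=17, T4=6, T5=2
Total turnaround = 31 + 45 + 17 + 6 + 2 = 101

101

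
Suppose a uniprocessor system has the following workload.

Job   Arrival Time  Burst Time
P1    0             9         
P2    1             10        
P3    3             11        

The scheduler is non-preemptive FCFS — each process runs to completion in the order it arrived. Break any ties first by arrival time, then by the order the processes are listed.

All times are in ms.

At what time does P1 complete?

Schedule: | P1 0-9 | P2 9-19 | P3 19-30 |
Completion: P1=9  P2=19  P3=30
Turnaround (C−A): P1=9  P2=18  P3=27

9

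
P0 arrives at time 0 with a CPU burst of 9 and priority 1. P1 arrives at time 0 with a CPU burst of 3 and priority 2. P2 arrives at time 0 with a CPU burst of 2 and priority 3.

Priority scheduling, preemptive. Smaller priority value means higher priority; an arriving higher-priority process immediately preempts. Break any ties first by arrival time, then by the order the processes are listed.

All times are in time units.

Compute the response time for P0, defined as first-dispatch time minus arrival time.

0

Gantt: | P0 0-9 | P1 9-12 | P2 12-14 |
Completion: P0=9  P1=12  P2=14
Turnaround (C−A): P0=9  P1=12  P2=14
Response(P0) = first start − arrival = 0 − 0 = 0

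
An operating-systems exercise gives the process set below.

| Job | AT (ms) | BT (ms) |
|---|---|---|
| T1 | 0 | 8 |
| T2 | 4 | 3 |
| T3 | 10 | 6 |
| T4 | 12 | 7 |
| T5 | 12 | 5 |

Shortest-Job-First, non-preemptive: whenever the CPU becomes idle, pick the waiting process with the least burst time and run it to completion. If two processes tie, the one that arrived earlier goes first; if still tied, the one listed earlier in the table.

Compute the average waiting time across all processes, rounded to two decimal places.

4.00

Gantt: | T1 0-8 | T2 8-11 | T3 11-17 | T5 17-22 | T4 22-29 |
Completion: T1=8  T2=11  T3=17  T4=29  T5=22
Turnaround (C−A): T1=8  T2=7  T3=7  T4=17  T5=10
Waiting times: T1=0, T2=4, T3=1, T4=10, T5=5
Average waiting = (0+4+1+10+5) / 5 = 20/5 = 4.00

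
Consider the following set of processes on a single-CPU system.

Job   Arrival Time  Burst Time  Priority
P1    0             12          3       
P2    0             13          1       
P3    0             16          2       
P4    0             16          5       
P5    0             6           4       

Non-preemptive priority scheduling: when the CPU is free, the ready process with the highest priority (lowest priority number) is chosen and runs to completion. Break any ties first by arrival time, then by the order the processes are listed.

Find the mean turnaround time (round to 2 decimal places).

38.60

Schedule: | P2 0-13 | P3 13-29 | P1 29-41 | P5 41-47 | P4 47-63 |
Completion: P1=41  P2=13  P3=29  P4=63  P5=47
Turnaround times: P1=41, P2=13, P3=29, P4=63, P5=47
Average turnaround = (41+13+29+63+47) / 5 = 193/5 = 38.60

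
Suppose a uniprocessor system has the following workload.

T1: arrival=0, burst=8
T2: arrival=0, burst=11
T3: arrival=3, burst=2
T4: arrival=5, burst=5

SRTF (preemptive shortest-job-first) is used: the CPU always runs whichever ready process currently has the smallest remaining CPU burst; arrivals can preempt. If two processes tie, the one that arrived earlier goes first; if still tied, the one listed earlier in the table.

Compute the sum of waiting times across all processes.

22

Gantt: | T1 0-3 | T3 3-5 | T1 5-10 | T4 10-15 | T2 15-26 |
Completion: T1=10  T2=26  T3=5  T4=15
Waiting = turnaround − burst: T1=2, T2=15, T3=0, T4=5
Total waiting = 2 + 15 + 0 + 5 = 22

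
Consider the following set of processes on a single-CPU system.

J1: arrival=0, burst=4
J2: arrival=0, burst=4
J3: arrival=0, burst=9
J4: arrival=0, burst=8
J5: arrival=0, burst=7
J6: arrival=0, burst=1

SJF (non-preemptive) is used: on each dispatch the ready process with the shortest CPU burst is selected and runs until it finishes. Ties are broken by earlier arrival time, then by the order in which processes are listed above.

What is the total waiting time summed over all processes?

Timeline: | J6 0-1 | J1 1-5 | J2 5-9 | J5 9-16 | J4 16-24 | J3 24-33 |
Completion: J1=5  J2=9  J3=33  J4=24  J5=16  J6=1
Waiting = turnaround − burst: J1=1, J2=5, J3=24, J4=16, J5=9, J6=0
Total waiting = 1 + 5 + 24 + 16 + 9 + 0 = 55

55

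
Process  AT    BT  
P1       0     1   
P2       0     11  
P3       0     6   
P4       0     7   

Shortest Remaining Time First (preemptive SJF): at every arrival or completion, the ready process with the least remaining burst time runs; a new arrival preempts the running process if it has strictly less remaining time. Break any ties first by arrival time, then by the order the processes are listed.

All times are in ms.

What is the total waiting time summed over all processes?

22

Schedule: | P1 0-1 | P3 1-7 | P4 7-14 | P2 14-25 |
Completion: P1=1  P2=25  P3=7  P4=14
Turnaround (C−A): P1=1  P2=25  P3=7  P4=14
Waiting = turnaround − burst: P1=0, P2=14, P3=1, P4=7
Total waiting = 0 + 14 + 1 + 7 = 22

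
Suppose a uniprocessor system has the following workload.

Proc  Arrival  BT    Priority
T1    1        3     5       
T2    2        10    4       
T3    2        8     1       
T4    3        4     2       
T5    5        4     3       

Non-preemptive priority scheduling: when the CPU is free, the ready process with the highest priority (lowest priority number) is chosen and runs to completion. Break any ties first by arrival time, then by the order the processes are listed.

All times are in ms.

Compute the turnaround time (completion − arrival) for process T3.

10

Timeline: | idle 0-1 | T1 1-4 | T3 4-12 | T4 12-16 | T5 16-20 | T2 20-30 |
Completion: T1=4  T2=30  T3=12  T4=16  T5=20
Turnaround (C−A): T1=3  T2=28  T3=10  T4=13  T5=15
Turnaround(T3) = completion − arrival = 12 − 2 = 10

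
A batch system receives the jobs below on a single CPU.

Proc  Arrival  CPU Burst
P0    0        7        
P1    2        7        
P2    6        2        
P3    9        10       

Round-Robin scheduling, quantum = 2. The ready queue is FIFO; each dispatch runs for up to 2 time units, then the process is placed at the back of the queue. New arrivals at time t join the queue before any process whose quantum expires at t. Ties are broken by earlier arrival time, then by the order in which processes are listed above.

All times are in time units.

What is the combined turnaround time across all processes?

Schedule: | P0 0-2 | P1 2-4 | P0 4-6 | P1 6-8 | P2 8-10 | P0 10-12 | P1 12-14 | P3 14-16 | P0 16-17 | P1 17-18 | P3 18-26 |
Completion: P0=17  P1=18  P2=10  P3=26
Turnaround (C−A): P0=17  P1=16  P2=4  P3=17
Turnaround = completion − arrival: P0=17, P1=16, P2=4, P3=17
Total turnaround = 17 + 16 + 4 + 17 = 54

54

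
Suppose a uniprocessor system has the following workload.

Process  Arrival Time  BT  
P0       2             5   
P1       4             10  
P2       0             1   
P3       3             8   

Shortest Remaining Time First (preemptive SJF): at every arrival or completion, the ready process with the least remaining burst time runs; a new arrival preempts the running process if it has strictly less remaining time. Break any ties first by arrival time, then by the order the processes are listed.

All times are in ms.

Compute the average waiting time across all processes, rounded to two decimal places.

Schedule: | P2 0-1 | idle 1-2 | P0 2-7 | P3 7-15 | P1 15-25 |
Completion: P0=7  P1=25  P2=1  P3=15
Turnaround (C−A): P0=5  P1=21  P2=1  P3=12
Waiting times: P0=0, P1=11, P2=0, P3=4
Average waiting = (0+11+0+4) / 4 = 15/4 = 3.75

3.75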